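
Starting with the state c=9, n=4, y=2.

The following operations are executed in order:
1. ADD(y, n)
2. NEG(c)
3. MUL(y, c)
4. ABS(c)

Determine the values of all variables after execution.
{c: 9, n: 4, y: -54}

Step-by-step execution:
Initial: c=9, n=4, y=2
After step 1 (ADD(y, n)): c=9, n=4, y=6
After step 2 (NEG(c)): c=-9, n=4, y=6
After step 3 (MUL(y, c)): c=-9, n=4, y=-54
After step 4 (ABS(c)): c=9, n=4, y=-54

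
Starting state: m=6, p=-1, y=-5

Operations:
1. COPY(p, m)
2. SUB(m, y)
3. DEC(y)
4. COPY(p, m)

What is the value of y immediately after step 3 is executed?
y = -6

Tracing y through execution:
Initial: y = -5
After step 1 (COPY(p, m)): y = -5
After step 2 (SUB(m, y)): y = -5
After step 3 (DEC(y)): y = -6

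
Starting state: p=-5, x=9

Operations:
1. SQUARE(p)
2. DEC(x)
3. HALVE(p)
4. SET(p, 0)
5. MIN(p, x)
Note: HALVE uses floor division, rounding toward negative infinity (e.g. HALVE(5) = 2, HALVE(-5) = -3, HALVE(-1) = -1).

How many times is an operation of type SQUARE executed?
1

Counting SQUARE operations:
Step 1: SQUARE(p) ← SQUARE
Total: 1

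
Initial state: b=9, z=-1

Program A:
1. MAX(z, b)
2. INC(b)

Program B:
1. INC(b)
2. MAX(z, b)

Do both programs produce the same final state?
No

Program A final state: b=10, z=9
Program B final state: b=10, z=10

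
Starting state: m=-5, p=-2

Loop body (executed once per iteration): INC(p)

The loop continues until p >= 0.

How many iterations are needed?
2

Tracing iterations:
Initial: m=-5, p=-2
After iteration 1: m=-5, p=-1
After iteration 2: m=-5, p=0
p >= 0 now holds, so the loop exits after 2 iterations.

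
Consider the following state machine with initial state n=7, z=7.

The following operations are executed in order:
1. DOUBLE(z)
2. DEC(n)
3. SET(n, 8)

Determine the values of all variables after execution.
{n: 8, z: 14}

Step-by-step execution:
Initial: n=7, z=7
After step 1 (DOUBLE(z)): n=7, z=14
After step 2 (DEC(n)): n=6, z=14
After step 3 (SET(n, 8)): n=8, z=14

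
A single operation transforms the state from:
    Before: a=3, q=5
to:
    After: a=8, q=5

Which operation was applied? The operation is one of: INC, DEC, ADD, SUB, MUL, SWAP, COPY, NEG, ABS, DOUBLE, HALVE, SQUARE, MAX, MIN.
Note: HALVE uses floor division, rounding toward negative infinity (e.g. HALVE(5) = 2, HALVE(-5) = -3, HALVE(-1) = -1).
ADD(a, q)

Analyzing the change:
Before: a=3, q=5
After: a=8, q=5
Variable a changed from 3 to 8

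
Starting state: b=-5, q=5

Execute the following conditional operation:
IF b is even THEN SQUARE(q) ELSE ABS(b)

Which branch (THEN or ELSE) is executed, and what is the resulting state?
Branch: ELSE, Final state: b=5, q=5

Evaluating condition: b is even
Condition is False, so ELSE branch executes
After ABS(b): b=5, q=5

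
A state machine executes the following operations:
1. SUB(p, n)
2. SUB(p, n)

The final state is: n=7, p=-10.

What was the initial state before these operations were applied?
n=7, p=4

Working backwards:
Final state: n=7, p=-10
Before step 2 (SUB(p, n)): n=7, p=-3
Before step 1 (SUB(p, n)): n=7, p=4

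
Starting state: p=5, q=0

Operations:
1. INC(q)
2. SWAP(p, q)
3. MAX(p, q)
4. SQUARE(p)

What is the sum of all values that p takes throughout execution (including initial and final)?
41

Values of p at each step:
Initial: p = 5
After step 1: p = 5
After step 2: p = 1
After step 3: p = 5
After step 4: p = 25
Sum = 5 + 5 + 1 + 5 + 25 = 41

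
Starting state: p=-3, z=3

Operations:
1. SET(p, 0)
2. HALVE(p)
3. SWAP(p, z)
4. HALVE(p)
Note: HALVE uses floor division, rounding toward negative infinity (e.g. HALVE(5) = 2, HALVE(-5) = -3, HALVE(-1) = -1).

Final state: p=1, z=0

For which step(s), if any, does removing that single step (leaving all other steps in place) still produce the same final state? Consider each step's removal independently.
Step(s) 2

Testing removal of each single step:
Without step 1: final = p=1, z=-2 (different)
Without step 2: final = p=1, z=0 (same)
Without step 3: final = p=0, z=3 (different)
Without step 4: final = p=3, z=0 (different)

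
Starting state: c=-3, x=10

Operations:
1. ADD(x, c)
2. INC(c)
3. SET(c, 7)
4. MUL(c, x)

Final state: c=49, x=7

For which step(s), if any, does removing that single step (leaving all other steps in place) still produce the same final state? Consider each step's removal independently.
Step(s) 2

Testing removal of each single step:
Without step 1: final = c=70, x=10 (different)
Without step 2: final = c=49, x=7 (same)
Without step 3: final = c=-14, x=7 (different)
Without step 4: final = c=7, x=7 (different)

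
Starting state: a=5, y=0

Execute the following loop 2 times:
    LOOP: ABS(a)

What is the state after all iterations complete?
a=5, y=0

Iteration trace:
Start: a=5, y=0
After iteration 1: a=5, y=0
After iteration 2: a=5, y=0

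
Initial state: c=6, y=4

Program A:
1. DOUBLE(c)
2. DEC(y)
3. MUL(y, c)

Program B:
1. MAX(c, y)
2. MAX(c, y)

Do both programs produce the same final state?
No

Program A final state: c=12, y=36
Program B final state: c=6, y=4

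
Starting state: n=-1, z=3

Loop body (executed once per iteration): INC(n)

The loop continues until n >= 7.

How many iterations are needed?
8

Tracing iterations:
Initial: n=-1, z=3
After iteration 1: n=0, z=3
After iteration 2: n=1, z=3
After iteration 3: n=2, z=3
After iteration 4: n=3, z=3
After iteration 5: n=4, z=3
After iteration 6: n=5, z=3
After iteration 7: n=6, z=3
After iteration 8: n=7, z=3
n >= 7 now holds, so the loop exits after 8 iterations.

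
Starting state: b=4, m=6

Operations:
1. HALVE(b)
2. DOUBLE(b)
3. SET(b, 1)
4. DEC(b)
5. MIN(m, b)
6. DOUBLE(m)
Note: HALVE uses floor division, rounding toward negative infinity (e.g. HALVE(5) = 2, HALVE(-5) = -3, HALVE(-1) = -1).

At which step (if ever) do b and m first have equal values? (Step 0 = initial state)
Step 5

b and m first become equal after step 5.

Comparing values at each step:
Initial: b=4, m=6
After step 1: b=2, m=6
After step 2: b=4, m=6
After step 3: b=1, m=6
After step 4: b=0, m=6
After step 5: b=0, m=0 ← equal!
After step 6: b=0, m=0 ← equal!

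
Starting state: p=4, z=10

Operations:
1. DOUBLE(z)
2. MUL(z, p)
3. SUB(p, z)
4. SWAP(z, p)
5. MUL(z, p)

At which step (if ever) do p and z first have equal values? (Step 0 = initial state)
Never

p and z never become equal during execution.

Comparing values at each step:
Initial: p=4, z=10
After step 1: p=4, z=20
After step 2: p=4, z=80
After step 3: p=-76, z=80
After step 4: p=80, z=-76
After step 5: p=80, z=-6080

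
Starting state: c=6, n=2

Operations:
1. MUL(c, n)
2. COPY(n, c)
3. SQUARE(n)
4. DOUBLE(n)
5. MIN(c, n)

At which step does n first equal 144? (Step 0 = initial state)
Step 3

Tracing n:
Initial: n = 2
After step 1: n = 2
After step 2: n = 12
After step 3: n = 144 ← first occurrence
After step 4: n = 288
After step 5: n = 288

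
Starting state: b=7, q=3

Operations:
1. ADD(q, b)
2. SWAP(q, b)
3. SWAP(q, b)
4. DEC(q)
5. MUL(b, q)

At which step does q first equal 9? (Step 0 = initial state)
Step 4

Tracing q:
Initial: q = 3
After step 1: q = 10
After step 2: q = 7
After step 3: q = 10
After step 4: q = 9 ← first occurrence
After step 5: q = 9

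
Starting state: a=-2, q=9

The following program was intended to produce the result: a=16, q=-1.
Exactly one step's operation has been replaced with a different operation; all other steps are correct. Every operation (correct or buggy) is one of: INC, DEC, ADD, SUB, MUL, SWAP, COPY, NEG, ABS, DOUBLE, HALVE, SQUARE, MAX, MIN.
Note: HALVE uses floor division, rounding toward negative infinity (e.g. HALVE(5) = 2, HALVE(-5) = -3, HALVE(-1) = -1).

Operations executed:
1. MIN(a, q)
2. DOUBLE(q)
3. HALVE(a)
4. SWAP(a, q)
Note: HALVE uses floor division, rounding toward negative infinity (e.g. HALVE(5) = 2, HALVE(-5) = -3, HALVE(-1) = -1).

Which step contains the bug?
Step 1

Trace with buggy code:
Initial: a=-2, q=9
After step 1: a=-2, q=9
After step 2: a=-2, q=18
After step 3: a=-1, q=18
After step 4: a=18, q=-1
Actual final a=18, q=-1 ≠ expected a=16, q=-1.
Step 1 is the only position where a single-operation replacement can produce the expected result.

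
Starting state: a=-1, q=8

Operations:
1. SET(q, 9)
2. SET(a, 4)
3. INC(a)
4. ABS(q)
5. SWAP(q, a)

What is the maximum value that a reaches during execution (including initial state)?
9

Values of a at each step:
Initial: a = -1
After step 1: a = -1
After step 2: a = 4
After step 3: a = 5
After step 4: a = 5
After step 5: a = 9 ← maximum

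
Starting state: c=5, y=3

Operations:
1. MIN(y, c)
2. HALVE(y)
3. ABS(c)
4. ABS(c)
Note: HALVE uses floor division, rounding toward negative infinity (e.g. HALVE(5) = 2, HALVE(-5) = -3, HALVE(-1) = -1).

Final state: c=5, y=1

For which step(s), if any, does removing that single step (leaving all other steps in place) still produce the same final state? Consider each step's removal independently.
Step(s) 1, 3, 4

Testing removal of each single step:
Without step 1: final = c=5, y=1 (same)
Without step 2: final = c=5, y=3 (different)
Without step 3: final = c=5, y=1 (same)
Without step 4: final = c=5, y=1 (same)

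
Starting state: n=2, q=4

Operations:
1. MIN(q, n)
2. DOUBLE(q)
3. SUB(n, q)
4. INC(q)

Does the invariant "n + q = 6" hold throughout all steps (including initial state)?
No, violated after step 1

The invariant is violated after step 1.

State at each step:
Initial: n=2, q=4
After step 1: n=2, q=2
After step 2: n=2, q=4
After step 3: n=-2, q=4
After step 4: n=-2, q=5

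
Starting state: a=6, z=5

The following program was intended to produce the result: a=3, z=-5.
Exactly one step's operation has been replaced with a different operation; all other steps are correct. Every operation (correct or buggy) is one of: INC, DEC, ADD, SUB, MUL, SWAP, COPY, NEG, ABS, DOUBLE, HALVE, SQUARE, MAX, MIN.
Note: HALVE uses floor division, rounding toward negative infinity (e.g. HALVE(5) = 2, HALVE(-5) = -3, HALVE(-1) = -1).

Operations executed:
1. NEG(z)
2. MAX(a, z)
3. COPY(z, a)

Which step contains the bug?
Step 3

Trace with buggy code:
Initial: a=6, z=5
After step 1: a=6, z=-5
After step 2: a=6, z=-5
After step 3: a=6, z=6
Actual final a=6, z=6 ≠ expected a=3, z=-5.
Step 3 is the only position where a single-operation replacement can produce the expected result.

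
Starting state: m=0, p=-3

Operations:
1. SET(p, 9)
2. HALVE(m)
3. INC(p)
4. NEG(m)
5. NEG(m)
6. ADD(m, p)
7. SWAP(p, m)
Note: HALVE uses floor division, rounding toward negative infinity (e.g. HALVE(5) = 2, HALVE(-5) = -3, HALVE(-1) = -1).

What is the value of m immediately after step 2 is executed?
m = 0

Tracing m through execution:
Initial: m = 0
After step 1 (SET(p, 9)): m = 0
After step 2 (HALVE(m)): m = 0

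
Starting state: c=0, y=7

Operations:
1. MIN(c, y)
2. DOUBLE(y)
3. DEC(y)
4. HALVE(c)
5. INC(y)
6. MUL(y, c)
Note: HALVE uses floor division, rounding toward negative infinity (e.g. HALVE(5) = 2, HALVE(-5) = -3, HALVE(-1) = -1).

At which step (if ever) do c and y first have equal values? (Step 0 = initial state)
Step 6

c and y first become equal after step 6.

Comparing values at each step:
Initial: c=0, y=7
After step 1: c=0, y=7
After step 2: c=0, y=14
After step 3: c=0, y=13
After step 4: c=0, y=13
After step 5: c=0, y=14
After step 6: c=0, y=0 ← equal!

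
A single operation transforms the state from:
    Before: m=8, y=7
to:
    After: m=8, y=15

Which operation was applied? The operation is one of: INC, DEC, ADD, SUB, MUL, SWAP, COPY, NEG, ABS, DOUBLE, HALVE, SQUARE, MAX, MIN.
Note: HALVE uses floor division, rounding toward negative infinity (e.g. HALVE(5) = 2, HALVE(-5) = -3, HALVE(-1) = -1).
ADD(y, m)

Analyzing the change:
Before: m=8, y=7
After: m=8, y=15
Variable y changed from 7 to 15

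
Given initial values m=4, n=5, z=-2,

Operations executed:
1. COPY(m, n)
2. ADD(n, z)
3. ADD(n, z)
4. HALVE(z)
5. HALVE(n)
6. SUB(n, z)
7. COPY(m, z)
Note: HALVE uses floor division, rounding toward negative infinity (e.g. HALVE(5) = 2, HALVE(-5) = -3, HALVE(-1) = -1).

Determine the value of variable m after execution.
m = -1

Tracing execution:
Step 1: COPY(m, n) → m = 5
Step 2: ADD(n, z) → m = 5
Step 3: ADD(n, z) → m = 5
Step 4: HALVE(z) → m = 5
Step 5: HALVE(n) → m = 5
Step 6: SUB(n, z) → m = 5
Step 7: COPY(m, z) → m = -1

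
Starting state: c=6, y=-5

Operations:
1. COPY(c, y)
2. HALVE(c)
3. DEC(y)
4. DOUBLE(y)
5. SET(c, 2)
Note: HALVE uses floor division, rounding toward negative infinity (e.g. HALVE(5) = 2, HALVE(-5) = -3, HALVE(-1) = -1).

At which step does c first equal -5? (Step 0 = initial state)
Step 1

Tracing c:
Initial: c = 6
After step 1: c = -5 ← first occurrence
After step 2: c = -3
After step 3: c = -3
After step 4: c = -3
After step 5: c = 2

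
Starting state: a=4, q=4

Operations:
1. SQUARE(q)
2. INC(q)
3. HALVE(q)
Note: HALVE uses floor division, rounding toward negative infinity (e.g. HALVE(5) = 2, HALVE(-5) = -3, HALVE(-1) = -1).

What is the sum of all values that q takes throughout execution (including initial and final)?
45

Values of q at each step:
Initial: q = 4
After step 1: q = 16
After step 2: q = 17
After step 3: q = 8
Sum = 4 + 16 + 17 + 8 = 45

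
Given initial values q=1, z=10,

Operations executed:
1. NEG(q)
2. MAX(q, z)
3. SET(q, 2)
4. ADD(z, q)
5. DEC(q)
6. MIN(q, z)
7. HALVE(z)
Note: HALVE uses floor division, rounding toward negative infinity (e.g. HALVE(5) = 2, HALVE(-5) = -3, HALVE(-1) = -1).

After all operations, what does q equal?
q = 1

Tracing execution:
Step 1: NEG(q) → q = -1
Step 2: MAX(q, z) → q = 10
Step 3: SET(q, 2) → q = 2
Step 4: ADD(z, q) → q = 2
Step 5: DEC(q) → q = 1
Step 6: MIN(q, z) → q = 1
Step 7: HALVE(z) → q = 1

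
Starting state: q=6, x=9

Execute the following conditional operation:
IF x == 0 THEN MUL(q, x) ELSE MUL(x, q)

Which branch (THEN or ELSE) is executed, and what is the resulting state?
Branch: ELSE, Final state: q=6, x=54

Evaluating condition: x == 0
x = 9
Condition is False, so ELSE branch executes
After MUL(x, q): q=6, x=54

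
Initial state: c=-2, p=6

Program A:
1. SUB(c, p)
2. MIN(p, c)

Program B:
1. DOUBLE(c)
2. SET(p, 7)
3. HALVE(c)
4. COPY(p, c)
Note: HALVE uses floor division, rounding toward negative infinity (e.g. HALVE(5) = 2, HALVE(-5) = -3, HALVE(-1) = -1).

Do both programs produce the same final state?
No

Program A final state: c=-8, p=-8
Program B final state: c=-2, p=-2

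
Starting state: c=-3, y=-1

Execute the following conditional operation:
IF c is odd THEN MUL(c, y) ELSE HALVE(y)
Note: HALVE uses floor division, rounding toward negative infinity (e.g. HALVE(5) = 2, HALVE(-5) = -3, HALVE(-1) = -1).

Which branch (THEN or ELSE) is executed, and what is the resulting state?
Branch: THEN, Final state: c=3, y=-1

Evaluating condition: c is odd
Condition is True, so THEN branch executes
After MUL(c, y): c=3, y=-1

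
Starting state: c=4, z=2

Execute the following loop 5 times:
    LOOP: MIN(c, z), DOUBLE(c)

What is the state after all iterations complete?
c=4, z=2

Iteration trace:
Start: c=4, z=2
After iteration 1: c=4, z=2
After iteration 2: c=4, z=2
After iteration 3: c=4, z=2
After iteration 4: c=4, z=2
After iteration 5: c=4, z=2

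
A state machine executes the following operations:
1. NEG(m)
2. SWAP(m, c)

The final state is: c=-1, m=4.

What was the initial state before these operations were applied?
c=4, m=1

Working backwards:
Final state: c=-1, m=4
Before step 2 (SWAP(m, c)): c=4, m=-1
Before step 1 (NEG(m)): c=4, m=1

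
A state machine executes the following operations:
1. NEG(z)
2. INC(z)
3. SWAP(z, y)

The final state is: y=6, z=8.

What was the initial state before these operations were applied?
y=8, z=-5

Working backwards:
Final state: y=6, z=8
Before step 3 (SWAP(z, y)): y=8, z=6
Before step 2 (INC(z)): y=8, z=5
Before step 1 (NEG(z)): y=8, z=-5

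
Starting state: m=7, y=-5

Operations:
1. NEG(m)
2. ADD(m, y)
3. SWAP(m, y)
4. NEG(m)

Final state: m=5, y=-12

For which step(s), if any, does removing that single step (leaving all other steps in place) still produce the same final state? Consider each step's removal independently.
None - removing any single step changes the final result

Testing removal of each single step:
Without step 1: final = m=5, y=2 (different)
Without step 2: final = m=5, y=-7 (different)
Without step 3: final = m=12, y=-5 (different)
Without step 4: final = m=-5, y=-12 (different)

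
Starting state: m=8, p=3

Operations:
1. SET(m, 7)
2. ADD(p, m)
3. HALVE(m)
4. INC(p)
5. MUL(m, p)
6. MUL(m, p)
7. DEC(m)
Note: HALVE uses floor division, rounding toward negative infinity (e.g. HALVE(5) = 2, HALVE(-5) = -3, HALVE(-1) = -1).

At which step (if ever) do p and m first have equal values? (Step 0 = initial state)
Never

p and m never become equal during execution.

Comparing values at each step:
Initial: p=3, m=8
After step 1: p=3, m=7
After step 2: p=10, m=7
After step 3: p=10, m=3
After step 4: p=11, m=3
After step 5: p=11, m=33
After step 6: p=11, m=363
After step 7: p=11, m=362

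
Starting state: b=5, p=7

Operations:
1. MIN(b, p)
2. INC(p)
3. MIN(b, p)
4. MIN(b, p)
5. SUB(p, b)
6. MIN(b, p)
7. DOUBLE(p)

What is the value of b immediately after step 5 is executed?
b = 5

Tracing b through execution:
Initial: b = 5
After step 1 (MIN(b, p)): b = 5
After step 2 (INC(p)): b = 5
After step 3 (MIN(b, p)): b = 5
After step 4 (MIN(b, p)): b = 5
After step 5 (SUB(p, b)): b = 5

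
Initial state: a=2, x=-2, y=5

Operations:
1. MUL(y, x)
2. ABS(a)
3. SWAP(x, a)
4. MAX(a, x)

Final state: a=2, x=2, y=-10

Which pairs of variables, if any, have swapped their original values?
None

Comparing initial and final values:
x: -2 → 2
y: 5 → -10
a: 2 → 2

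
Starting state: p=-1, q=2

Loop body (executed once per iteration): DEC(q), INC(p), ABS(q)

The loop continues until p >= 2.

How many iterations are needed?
3

Tracing iterations:
Initial: p=-1, q=2
After iteration 1: p=0, q=1
After iteration 2: p=1, q=0
After iteration 3: p=2, q=1
p >= 2 now holds, so the loop exits after 3 iterations.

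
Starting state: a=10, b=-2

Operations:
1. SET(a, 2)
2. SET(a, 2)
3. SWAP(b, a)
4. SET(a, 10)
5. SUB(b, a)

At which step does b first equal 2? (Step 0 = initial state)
Step 3

Tracing b:
Initial: b = -2
After step 1: b = -2
After step 2: b = -2
After step 3: b = 2 ← first occurrence
After step 4: b = 2
After step 5: b = -8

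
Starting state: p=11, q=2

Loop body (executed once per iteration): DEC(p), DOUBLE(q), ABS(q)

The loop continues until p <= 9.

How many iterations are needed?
2

Tracing iterations:
Initial: p=11, q=2
After iteration 1: p=10, q=4
After iteration 2: p=9, q=8
p <= 9 now holds, so the loop exits after 2 iterations.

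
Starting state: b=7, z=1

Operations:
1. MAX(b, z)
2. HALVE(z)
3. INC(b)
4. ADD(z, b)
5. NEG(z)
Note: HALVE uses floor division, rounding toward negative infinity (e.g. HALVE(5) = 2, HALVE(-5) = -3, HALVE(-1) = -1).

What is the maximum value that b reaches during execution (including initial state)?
8

Values of b at each step:
Initial: b = 7
After step 1: b = 7
After step 2: b = 7
After step 3: b = 8 ← maximum
After step 4: b = 8
After step 5: b = 8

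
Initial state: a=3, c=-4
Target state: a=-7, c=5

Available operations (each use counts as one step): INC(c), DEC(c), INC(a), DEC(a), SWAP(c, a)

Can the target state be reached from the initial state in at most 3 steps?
No

The target state cannot be reached within 3 steps.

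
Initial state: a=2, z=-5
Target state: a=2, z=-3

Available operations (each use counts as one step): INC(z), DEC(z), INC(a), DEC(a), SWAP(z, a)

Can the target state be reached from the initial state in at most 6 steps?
Yes

Path (2 steps): INC(z) → INC(z)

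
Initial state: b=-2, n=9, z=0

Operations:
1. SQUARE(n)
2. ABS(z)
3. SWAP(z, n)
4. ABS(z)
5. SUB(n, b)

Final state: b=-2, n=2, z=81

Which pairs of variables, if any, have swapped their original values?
None

Comparing initial and final values:
b: -2 → -2
z: 0 → 81
n: 9 → 2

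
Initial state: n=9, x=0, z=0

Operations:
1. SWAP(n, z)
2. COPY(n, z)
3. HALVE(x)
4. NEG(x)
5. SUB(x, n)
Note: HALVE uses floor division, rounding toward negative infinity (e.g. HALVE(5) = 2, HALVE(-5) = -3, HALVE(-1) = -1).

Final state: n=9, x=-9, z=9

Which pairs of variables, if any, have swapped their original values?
None

Comparing initial and final values:
x: 0 → -9
z: 0 → 9
n: 9 → 9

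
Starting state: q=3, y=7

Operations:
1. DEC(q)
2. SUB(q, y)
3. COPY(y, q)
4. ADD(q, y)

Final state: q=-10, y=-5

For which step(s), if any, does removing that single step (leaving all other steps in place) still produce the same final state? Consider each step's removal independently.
None - removing any single step changes the final result

Testing removal of each single step:
Without step 1: final = q=-8, y=-4 (different)
Without step 2: final = q=4, y=2 (different)
Without step 3: final = q=2, y=7 (different)
Without step 4: final = q=-5, y=-5 (different)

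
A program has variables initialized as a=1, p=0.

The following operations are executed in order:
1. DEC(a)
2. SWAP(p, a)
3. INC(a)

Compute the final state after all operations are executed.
{a: 1, p: 0}

Step-by-step execution:
Initial: a=1, p=0
After step 1 (DEC(a)): a=0, p=0
After step 2 (SWAP(p, a)): a=0, p=0
After step 3 (INC(a)): a=1, p=0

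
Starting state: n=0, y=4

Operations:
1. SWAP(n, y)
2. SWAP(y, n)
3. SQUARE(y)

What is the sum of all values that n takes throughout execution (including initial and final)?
4

Values of n at each step:
Initial: n = 0
After step 1: n = 4
After step 2: n = 0
After step 3: n = 0
Sum = 0 + 4 + 0 + 0 = 4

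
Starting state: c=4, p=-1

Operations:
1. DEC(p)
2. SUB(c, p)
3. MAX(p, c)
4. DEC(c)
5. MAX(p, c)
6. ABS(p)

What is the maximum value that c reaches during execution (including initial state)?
6

Values of c at each step:
Initial: c = 4
After step 1: c = 4
After step 2: c = 6 ← maximum
After step 3: c = 6
After step 4: c = 5
After step 5: c = 5
After step 6: c = 5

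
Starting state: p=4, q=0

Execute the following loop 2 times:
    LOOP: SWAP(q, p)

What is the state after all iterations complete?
p=4, q=0

Iteration trace:
Start: p=4, q=0
After iteration 1: p=0, q=4
After iteration 2: p=4, q=0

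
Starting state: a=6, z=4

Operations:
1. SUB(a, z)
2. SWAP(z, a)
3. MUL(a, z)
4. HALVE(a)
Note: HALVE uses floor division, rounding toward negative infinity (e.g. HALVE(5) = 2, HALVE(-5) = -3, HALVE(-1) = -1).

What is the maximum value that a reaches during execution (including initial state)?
8

Values of a at each step:
Initial: a = 6
After step 1: a = 2
After step 2: a = 4
After step 3: a = 8 ← maximum
After step 4: a = 4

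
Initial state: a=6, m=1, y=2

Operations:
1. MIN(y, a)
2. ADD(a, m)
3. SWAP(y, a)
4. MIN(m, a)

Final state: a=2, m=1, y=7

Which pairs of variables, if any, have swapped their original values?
None

Comparing initial and final values:
m: 1 → 1
a: 6 → 2
y: 2 → 7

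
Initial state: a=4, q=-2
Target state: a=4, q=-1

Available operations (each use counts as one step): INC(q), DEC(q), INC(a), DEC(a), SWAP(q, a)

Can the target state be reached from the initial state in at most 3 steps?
Yes

Path (1 step): INC(q)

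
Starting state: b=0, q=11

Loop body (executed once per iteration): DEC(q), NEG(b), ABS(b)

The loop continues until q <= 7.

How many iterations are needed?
4

Tracing iterations:
Initial: b=0, q=11
After iteration 1: b=0, q=10
After iteration 2: b=0, q=9
After iteration 3: b=0, q=8
After iteration 4: b=0, q=7
q <= 7 now holds, so the loop exits after 4 iterations.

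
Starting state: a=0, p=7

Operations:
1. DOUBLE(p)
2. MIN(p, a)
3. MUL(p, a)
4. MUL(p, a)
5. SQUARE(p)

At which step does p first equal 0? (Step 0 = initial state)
Step 2

Tracing p:
Initial: p = 7
After step 1: p = 14
After step 2: p = 0 ← first occurrence
After step 3: p = 0
After step 4: p = 0
After step 5: p = 0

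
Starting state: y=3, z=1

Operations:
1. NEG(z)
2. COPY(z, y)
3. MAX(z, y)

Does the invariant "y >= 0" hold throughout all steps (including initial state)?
Yes

The invariant holds at every step.

State at each step:
Initial: y=3, z=1
After step 1: y=3, z=-1
After step 2: y=3, z=3
After step 3: y=3, z=3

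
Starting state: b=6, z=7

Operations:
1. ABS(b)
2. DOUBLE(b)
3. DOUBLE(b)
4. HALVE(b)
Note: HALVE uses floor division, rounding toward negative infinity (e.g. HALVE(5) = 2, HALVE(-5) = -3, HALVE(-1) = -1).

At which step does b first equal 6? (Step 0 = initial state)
Step 0

Tracing b:
Initial: b = 6 ← first occurrence
After step 1: b = 6
After step 2: b = 12
After step 3: b = 24
After step 4: b = 12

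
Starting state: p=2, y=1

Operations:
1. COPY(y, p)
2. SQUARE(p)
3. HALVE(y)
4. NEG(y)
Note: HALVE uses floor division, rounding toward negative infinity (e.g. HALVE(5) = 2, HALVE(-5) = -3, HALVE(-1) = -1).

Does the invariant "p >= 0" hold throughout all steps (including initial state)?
Yes

The invariant holds at every step.

State at each step:
Initial: p=2, y=1
After step 1: p=2, y=2
After step 2: p=4, y=2
After step 3: p=4, y=1
After step 4: p=4, y=-1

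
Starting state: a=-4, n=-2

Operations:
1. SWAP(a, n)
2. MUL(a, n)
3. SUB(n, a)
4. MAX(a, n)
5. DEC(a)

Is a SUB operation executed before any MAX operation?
Yes

First SUB: step 3
First MAX: step 4
Since 3 < 4, SUB comes first.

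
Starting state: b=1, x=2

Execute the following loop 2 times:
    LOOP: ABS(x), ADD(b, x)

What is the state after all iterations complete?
b=5, x=2

Iteration trace:
Start: b=1, x=2
After iteration 1: b=3, x=2
After iteration 2: b=5, x=2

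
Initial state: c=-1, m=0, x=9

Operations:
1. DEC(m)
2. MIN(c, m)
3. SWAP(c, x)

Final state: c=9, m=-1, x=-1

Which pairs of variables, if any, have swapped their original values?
(x, c)

Comparing initial and final values:
x: 9 → -1
c: -1 → 9
m: 0 → -1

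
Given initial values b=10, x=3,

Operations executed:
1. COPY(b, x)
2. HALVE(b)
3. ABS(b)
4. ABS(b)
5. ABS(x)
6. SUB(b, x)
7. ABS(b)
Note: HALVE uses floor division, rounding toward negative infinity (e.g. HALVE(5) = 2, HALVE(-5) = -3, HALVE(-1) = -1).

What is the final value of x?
x = 3

Tracing execution:
Step 1: COPY(b, x) → x = 3
Step 2: HALVE(b) → x = 3
Step 3: ABS(b) → x = 3
Step 4: ABS(b) → x = 3
Step 5: ABS(x) → x = 3
Step 6: SUB(b, x) → x = 3
Step 7: ABS(b) → x = 3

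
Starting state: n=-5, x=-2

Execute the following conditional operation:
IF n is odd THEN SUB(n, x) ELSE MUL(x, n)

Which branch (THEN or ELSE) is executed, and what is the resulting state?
Branch: THEN, Final state: n=-3, x=-2

Evaluating condition: n is odd
Condition is True, so THEN branch executes
After SUB(n, x): n=-3, x=-2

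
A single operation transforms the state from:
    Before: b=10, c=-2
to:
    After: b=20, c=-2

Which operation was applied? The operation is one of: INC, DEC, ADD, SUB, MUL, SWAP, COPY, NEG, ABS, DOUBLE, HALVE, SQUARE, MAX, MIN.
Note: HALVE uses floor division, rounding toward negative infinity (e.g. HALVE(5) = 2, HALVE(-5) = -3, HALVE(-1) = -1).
DOUBLE(b)

Analyzing the change:
Before: b=10, c=-2
After: b=20, c=-2
Variable b changed from 10 to 20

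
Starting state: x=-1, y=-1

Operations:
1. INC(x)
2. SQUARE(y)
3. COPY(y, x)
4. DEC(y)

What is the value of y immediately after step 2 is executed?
y = 1

Tracing y through execution:
Initial: y = -1
After step 1 (INC(x)): y = -1
After step 2 (SQUARE(y)): y = 1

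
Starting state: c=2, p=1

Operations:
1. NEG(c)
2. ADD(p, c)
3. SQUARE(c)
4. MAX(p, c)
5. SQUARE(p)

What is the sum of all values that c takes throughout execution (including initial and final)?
10

Values of c at each step:
Initial: c = 2
After step 1: c = -2
After step 2: c = -2
After step 3: c = 4
After step 4: c = 4
After step 5: c = 4
Sum = 2 + -2 + -2 + 4 + 4 + 4 = 10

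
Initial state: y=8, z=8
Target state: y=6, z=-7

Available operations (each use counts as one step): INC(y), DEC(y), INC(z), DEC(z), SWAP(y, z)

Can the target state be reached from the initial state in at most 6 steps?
No

The target state cannot be reached within 6 steps.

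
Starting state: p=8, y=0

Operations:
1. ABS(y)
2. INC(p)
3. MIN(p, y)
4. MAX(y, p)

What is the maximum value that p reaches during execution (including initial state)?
9

Values of p at each step:
Initial: p = 8
After step 1: p = 8
After step 2: p = 9 ← maximum
After step 3: p = 0
After step 4: p = 0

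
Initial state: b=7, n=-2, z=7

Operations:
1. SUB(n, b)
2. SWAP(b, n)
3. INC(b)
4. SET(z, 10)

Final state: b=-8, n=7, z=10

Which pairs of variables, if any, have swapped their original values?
None

Comparing initial and final values:
n: -2 → 7
z: 7 → 10
b: 7 → -8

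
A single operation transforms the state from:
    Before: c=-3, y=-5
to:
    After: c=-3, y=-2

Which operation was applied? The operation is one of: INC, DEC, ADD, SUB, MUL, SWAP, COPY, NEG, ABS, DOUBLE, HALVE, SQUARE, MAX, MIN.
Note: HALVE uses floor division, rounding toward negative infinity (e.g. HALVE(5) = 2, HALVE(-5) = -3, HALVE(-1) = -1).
SUB(y, c)

Analyzing the change:
Before: c=-3, y=-5
After: c=-3, y=-2
Variable y changed from -5 to -2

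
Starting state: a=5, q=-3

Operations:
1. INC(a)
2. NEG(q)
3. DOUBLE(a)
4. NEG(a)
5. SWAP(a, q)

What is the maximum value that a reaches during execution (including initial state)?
12

Values of a at each step:
Initial: a = 5
After step 1: a = 6
After step 2: a = 6
After step 3: a = 12 ← maximum
After step 4: a = -12
After step 5: a = 3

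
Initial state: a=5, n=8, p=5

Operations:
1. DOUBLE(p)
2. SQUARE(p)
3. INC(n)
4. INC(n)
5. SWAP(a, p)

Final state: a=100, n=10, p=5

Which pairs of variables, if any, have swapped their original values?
None

Comparing initial and final values:
p: 5 → 5
n: 8 → 10
a: 5 → 100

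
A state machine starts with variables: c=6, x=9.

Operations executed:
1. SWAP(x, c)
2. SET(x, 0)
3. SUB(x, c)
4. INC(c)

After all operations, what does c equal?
c = 10

Tracing execution:
Step 1: SWAP(x, c) → c = 9
Step 2: SET(x, 0) → c = 9
Step 3: SUB(x, c) → c = 9
Step 4: INC(c) → c = 10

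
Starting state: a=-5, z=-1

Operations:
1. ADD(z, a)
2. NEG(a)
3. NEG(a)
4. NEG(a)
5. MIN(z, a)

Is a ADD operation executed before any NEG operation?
Yes

First ADD: step 1
First NEG: step 2
Since 1 < 2, ADD comes first.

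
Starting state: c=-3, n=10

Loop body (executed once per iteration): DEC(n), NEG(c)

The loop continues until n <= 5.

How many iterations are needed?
5

Tracing iterations:
Initial: c=-3, n=10
After iteration 1: c=3, n=9
After iteration 2: c=-3, n=8
After iteration 3: c=3, n=7
After iteration 4: c=-3, n=6
After iteration 5: c=3, n=5
n <= 5 now holds, so the loop exits after 5 iterations.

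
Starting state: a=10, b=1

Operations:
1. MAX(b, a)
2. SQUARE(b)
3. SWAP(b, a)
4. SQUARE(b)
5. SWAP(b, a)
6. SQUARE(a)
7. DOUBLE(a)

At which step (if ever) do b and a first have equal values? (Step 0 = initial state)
Step 1

b and a first become equal after step 1.

Comparing values at each step:
Initial: b=1, a=10
After step 1: b=10, a=10 ← equal!
After step 2: b=100, a=10
After step 3: b=10, a=100
After step 4: b=100, a=100 ← equal!
After step 5: b=100, a=100 ← equal!
After step 6: b=100, a=10000
After step 7: b=100, a=20000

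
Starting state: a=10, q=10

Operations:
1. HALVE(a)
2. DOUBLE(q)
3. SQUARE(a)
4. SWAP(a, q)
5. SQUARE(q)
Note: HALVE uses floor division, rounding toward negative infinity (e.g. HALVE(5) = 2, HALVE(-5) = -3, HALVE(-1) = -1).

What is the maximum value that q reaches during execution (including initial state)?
625

Values of q at each step:
Initial: q = 10
After step 1: q = 10
After step 2: q = 20
After step 3: q = 20
After step 4: q = 25
After step 5: q = 625 ← maximum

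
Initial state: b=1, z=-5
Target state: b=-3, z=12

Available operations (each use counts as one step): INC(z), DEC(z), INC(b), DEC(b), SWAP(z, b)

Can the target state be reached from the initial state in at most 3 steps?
No

The target state cannot be reached within 3 steps.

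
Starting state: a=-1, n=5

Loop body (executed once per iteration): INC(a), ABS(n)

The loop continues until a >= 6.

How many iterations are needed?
7

Tracing iterations:
Initial: a=-1, n=5
After iteration 1: a=0, n=5
After iteration 2: a=1, n=5
After iteration 3: a=2, n=5
After iteration 4: a=3, n=5
After iteration 5: a=4, n=5
After iteration 6: a=5, n=5
After iteration 7: a=6, n=5
a >= 6 now holds, so the loop exits after 7 iterations.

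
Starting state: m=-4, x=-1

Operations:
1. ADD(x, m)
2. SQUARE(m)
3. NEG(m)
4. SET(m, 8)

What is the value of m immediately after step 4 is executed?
m = 8

Tracing m through execution:
Initial: m = -4
After step 1 (ADD(x, m)): m = -4
After step 2 (SQUARE(m)): m = 16
After step 3 (NEG(m)): m = -16
After step 4 (SET(m, 8)): m = 8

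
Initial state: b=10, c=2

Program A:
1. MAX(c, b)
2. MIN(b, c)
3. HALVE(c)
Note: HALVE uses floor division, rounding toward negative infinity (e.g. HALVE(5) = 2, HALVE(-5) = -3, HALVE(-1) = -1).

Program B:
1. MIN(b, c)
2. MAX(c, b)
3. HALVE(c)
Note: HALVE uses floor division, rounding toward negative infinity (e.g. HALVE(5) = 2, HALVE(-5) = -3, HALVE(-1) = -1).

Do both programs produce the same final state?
No

Program A final state: b=10, c=5
Program B final state: b=2, c=1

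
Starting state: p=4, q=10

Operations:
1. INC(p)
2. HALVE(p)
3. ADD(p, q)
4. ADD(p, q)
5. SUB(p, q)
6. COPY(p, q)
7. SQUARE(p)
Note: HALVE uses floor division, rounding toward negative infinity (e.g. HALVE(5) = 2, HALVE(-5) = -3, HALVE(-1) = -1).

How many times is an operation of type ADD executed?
2

Counting ADD operations:
Step 3: ADD(p, q) ← ADD
Step 4: ADD(p, q) ← ADD
Total: 2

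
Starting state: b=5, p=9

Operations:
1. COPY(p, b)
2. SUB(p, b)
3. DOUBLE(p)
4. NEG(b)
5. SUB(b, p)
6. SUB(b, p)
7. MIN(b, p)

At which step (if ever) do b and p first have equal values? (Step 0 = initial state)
Step 1

b and p first become equal after step 1.

Comparing values at each step:
Initial: b=5, p=9
After step 1: b=5, p=5 ← equal!
After step 2: b=5, p=0
After step 3: b=5, p=0
After step 4: b=-5, p=0
After step 5: b=-5, p=0
After step 6: b=-5, p=0
After step 7: b=-5, p=0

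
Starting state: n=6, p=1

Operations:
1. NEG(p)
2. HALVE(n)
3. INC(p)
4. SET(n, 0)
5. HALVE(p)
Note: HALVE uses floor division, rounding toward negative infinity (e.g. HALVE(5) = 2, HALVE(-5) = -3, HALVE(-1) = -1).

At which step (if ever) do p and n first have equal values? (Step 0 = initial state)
Step 4

p and n first become equal after step 4.

Comparing values at each step:
Initial: p=1, n=6
After step 1: p=-1, n=6
After step 2: p=-1, n=3
After step 3: p=0, n=3
After step 4: p=0, n=0 ← equal!
After step 5: p=0, n=0 ← equal!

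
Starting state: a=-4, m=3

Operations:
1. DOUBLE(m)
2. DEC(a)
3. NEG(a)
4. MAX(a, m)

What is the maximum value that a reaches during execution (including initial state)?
6

Values of a at each step:
Initial: a = -4
After step 1: a = -4
After step 2: a = -5
After step 3: a = 5
After step 4: a = 6 ← maximum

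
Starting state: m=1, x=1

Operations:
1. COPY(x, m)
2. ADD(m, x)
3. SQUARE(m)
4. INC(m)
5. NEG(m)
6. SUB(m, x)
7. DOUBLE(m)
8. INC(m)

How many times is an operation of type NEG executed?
1

Counting NEG operations:
Step 5: NEG(m) ← NEG
Total: 1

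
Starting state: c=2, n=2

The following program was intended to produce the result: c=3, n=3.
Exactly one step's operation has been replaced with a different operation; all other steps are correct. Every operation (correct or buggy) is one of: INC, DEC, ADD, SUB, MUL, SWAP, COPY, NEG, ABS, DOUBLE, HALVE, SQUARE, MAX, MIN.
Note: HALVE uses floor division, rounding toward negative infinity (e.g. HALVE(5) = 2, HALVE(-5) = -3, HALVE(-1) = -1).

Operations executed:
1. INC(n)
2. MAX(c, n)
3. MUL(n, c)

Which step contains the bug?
Step 3

Trace with buggy code:
Initial: c=2, n=2
After step 1: c=2, n=3
After step 2: c=3, n=3
After step 3: c=3, n=9
Actual final c=3, n=9 ≠ expected c=3, n=3.
Step 3 is the only position where a single-operation replacement can produce the expected result.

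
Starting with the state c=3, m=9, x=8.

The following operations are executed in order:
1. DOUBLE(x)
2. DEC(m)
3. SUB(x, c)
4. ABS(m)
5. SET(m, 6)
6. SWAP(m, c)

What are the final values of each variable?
{c: 6, m: 3, x: 13}

Step-by-step execution:
Initial: c=3, m=9, x=8
After step 1 (DOUBLE(x)): c=3, m=9, x=16
After step 2 (DEC(m)): c=3, m=8, x=16
After step 3 (SUB(x, c)): c=3, m=8, x=13
After step 4 (ABS(m)): c=3, m=8, x=13
After step 5 (SET(m, 6)): c=3, m=6, x=13
After step 6 (SWAP(m, c)): c=6, m=3, x=13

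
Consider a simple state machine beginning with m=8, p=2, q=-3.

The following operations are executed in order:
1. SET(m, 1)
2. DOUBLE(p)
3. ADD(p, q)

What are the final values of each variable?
{m: 1, p: 1, q: -3}

Step-by-step execution:
Initial: m=8, p=2, q=-3
After step 1 (SET(m, 1)): m=1, p=2, q=-3
After step 2 (DOUBLE(p)): m=1, p=4, q=-3
After step 3 (ADD(p, q)): m=1, p=1, q=-3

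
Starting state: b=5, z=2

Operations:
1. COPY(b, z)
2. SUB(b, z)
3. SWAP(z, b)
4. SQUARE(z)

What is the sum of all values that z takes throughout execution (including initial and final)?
6

Values of z at each step:
Initial: z = 2
After step 1: z = 2
After step 2: z = 2
After step 3: z = 0
After step 4: z = 0
Sum = 2 + 2 + 2 + 0 + 0 = 6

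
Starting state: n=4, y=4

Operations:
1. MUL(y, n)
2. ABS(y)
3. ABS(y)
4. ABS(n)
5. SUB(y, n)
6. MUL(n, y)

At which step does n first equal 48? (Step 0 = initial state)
Step 6

Tracing n:
Initial: n = 4
After step 1: n = 4
After step 2: n = 4
After step 3: n = 4
After step 4: n = 4
After step 5: n = 4
After step 6: n = 48 ← first occurrence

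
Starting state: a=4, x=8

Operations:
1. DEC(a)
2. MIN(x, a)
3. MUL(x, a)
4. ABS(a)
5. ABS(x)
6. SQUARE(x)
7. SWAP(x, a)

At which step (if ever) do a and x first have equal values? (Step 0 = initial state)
Step 2

a and x first become equal after step 2.

Comparing values at each step:
Initial: a=4, x=8
After step 1: a=3, x=8
After step 2: a=3, x=3 ← equal!
After step 3: a=3, x=9
After step 4: a=3, x=9
After step 5: a=3, x=9
After step 6: a=3, x=81
After step 7: a=81, x=3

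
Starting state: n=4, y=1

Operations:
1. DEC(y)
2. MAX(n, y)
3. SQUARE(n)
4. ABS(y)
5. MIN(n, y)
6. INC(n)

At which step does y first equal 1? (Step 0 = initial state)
Step 0

Tracing y:
Initial: y = 1 ← first occurrence
After step 1: y = 0
After step 2: y = 0
After step 3: y = 0
After step 4: y = 0
After step 5: y = 0
After step 6: y = 0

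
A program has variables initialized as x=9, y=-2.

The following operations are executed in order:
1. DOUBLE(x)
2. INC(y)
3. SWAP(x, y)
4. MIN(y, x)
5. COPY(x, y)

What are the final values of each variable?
{x: -1, y: -1}

Step-by-step execution:
Initial: x=9, y=-2
After step 1 (DOUBLE(x)): x=18, y=-2
After step 2 (INC(y)): x=18, y=-1
After step 3 (SWAP(x, y)): x=-1, y=18
After step 4 (MIN(y, x)): x=-1, y=-1
After step 5 (COPY(x, y)): x=-1, y=-1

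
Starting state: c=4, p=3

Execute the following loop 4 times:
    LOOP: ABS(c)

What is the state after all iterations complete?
c=4, p=3

Iteration trace:
Start: c=4, p=3
After iteration 1: c=4, p=3
After iteration 2: c=4, p=3
After iteration 3: c=4, p=3
After iteration 4: c=4, p=3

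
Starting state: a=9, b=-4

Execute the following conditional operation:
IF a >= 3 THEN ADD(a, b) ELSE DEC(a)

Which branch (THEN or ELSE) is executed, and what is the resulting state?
Branch: THEN, Final state: a=5, b=-4

Evaluating condition: a >= 3
a = 9
Condition is True, so THEN branch executes
After ADD(a, b): a=5, b=-4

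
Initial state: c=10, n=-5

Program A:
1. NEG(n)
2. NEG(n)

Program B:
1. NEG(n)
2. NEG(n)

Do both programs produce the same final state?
Yes

Program A final state: c=10, n=-5
Program B final state: c=10, n=-5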